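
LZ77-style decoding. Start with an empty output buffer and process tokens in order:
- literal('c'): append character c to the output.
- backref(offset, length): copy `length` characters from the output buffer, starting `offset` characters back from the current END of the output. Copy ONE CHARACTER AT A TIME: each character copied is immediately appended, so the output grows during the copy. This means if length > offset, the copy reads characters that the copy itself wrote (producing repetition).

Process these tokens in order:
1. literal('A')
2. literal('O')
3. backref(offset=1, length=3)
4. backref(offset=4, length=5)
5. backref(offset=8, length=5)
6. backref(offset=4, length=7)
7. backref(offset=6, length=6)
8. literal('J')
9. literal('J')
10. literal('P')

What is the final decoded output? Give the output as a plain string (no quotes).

Token 1: literal('A'). Output: "A"
Token 2: literal('O'). Output: "AO"
Token 3: backref(off=1, len=3) (overlapping!). Copied 'OOO' from pos 1. Output: "AOOOO"
Token 4: backref(off=4, len=5) (overlapping!). Copied 'OOOOO' from pos 1. Output: "AOOOOOOOOO"
Token 5: backref(off=8, len=5). Copied 'OOOOO' from pos 2. Output: "AOOOOOOOOOOOOOO"
Token 6: backref(off=4, len=7) (overlapping!). Copied 'OOOOOOO' from pos 11. Output: "AOOOOOOOOOOOOOOOOOOOOO"
Token 7: backref(off=6, len=6). Copied 'OOOOOO' from pos 16. Output: "AOOOOOOOOOOOOOOOOOOOOOOOOOOO"
Token 8: literal('J'). Output: "AOOOOOOOOOOOOOOOOOOOOOOOOOOOJ"
Token 9: literal('J'). Output: "AOOOOOOOOOOOOOOOOOOOOOOOOOOOJJ"
Token 10: literal('P'). Output: "AOOOOOOOOOOOOOOOOOOOOOOOOOOOJJP"

Answer: AOOOOOOOOOOOOOOOOOOOOOOOOOOOJJP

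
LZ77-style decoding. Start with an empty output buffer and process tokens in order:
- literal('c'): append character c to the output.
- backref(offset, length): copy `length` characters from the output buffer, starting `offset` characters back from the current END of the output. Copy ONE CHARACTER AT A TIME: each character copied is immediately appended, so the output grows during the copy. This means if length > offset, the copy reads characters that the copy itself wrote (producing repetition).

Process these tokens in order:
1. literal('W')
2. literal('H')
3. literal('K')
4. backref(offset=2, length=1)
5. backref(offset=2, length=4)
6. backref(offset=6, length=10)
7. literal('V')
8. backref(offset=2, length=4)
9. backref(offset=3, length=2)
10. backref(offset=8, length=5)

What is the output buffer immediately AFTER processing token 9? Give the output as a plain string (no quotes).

Answer: WHKHKHKHKHKHKHKHKHVHVHVVH

Derivation:
Token 1: literal('W'). Output: "W"
Token 2: literal('H'). Output: "WH"
Token 3: literal('K'). Output: "WHK"
Token 4: backref(off=2, len=1). Copied 'H' from pos 1. Output: "WHKH"
Token 5: backref(off=2, len=4) (overlapping!). Copied 'KHKH' from pos 2. Output: "WHKHKHKH"
Token 6: backref(off=6, len=10) (overlapping!). Copied 'KHKHKHKHKH' from pos 2. Output: "WHKHKHKHKHKHKHKHKH"
Token 7: literal('V'). Output: "WHKHKHKHKHKHKHKHKHV"
Token 8: backref(off=2, len=4) (overlapping!). Copied 'HVHV' from pos 17. Output: "WHKHKHKHKHKHKHKHKHVHVHV"
Token 9: backref(off=3, len=2). Copied 'VH' from pos 20. Output: "WHKHKHKHKHKHKHKHKHVHVHVVH"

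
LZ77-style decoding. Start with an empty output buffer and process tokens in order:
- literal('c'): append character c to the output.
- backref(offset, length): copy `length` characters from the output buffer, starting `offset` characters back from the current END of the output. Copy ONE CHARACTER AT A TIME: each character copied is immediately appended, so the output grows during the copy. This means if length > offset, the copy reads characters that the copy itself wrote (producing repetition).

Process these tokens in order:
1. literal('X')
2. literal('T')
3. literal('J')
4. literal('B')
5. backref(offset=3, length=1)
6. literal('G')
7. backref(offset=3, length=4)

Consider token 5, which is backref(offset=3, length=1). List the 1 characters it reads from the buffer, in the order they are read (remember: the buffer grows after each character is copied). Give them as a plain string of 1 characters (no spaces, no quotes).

Answer: T

Derivation:
Token 1: literal('X'). Output: "X"
Token 2: literal('T'). Output: "XT"
Token 3: literal('J'). Output: "XTJ"
Token 4: literal('B'). Output: "XTJB"
Token 5: backref(off=3, len=1). Buffer before: "XTJB" (len 4)
  byte 1: read out[1]='T', append. Buffer now: "XTJBT"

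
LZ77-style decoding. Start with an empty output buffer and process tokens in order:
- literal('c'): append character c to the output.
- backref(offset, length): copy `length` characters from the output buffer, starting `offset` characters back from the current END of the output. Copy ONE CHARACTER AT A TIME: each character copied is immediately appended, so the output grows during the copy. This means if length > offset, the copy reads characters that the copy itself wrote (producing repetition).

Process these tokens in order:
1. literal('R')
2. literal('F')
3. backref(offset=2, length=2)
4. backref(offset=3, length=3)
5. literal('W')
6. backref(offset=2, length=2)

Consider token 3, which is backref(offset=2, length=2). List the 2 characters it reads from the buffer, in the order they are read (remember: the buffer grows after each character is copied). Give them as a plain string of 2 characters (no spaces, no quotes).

Token 1: literal('R'). Output: "R"
Token 2: literal('F'). Output: "RF"
Token 3: backref(off=2, len=2). Buffer before: "RF" (len 2)
  byte 1: read out[0]='R', append. Buffer now: "RFR"
  byte 2: read out[1]='F', append. Buffer now: "RFRF"

Answer: RF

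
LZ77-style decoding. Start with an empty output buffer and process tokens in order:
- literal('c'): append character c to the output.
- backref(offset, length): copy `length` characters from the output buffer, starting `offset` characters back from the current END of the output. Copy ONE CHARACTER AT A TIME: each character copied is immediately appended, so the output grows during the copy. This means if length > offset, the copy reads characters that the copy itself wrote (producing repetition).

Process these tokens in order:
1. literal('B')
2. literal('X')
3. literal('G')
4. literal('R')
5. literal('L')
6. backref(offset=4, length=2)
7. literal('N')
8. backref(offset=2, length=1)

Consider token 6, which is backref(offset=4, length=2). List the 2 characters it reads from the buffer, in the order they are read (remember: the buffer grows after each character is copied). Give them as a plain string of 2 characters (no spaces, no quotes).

Answer: XG

Derivation:
Token 1: literal('B'). Output: "B"
Token 2: literal('X'). Output: "BX"
Token 3: literal('G'). Output: "BXG"
Token 4: literal('R'). Output: "BXGR"
Token 5: literal('L'). Output: "BXGRL"
Token 6: backref(off=4, len=2). Buffer before: "BXGRL" (len 5)
  byte 1: read out[1]='X', append. Buffer now: "BXGRLX"
  byte 2: read out[2]='G', append. Buffer now: "BXGRLXG"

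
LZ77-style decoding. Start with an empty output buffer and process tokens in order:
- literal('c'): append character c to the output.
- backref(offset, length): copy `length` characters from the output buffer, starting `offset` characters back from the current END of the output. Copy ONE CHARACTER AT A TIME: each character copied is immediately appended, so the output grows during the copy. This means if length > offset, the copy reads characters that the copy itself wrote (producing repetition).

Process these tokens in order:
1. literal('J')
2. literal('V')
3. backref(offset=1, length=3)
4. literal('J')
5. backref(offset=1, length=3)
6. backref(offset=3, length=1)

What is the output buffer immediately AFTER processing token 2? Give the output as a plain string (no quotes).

Token 1: literal('J'). Output: "J"
Token 2: literal('V'). Output: "JV"

Answer: JV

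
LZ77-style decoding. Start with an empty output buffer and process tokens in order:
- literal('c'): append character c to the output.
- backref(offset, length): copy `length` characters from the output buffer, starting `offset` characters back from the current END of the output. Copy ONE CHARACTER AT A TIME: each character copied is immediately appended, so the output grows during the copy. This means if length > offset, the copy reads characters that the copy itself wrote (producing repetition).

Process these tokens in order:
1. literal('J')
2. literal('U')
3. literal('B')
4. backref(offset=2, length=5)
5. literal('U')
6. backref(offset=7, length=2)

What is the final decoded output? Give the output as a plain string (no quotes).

Token 1: literal('J'). Output: "J"
Token 2: literal('U'). Output: "JU"
Token 3: literal('B'). Output: "JUB"
Token 4: backref(off=2, len=5) (overlapping!). Copied 'UBUBU' from pos 1. Output: "JUBUBUBU"
Token 5: literal('U'). Output: "JUBUBUBUU"
Token 6: backref(off=7, len=2). Copied 'BU' from pos 2. Output: "JUBUBUBUUBU"

Answer: JUBUBUBUUBU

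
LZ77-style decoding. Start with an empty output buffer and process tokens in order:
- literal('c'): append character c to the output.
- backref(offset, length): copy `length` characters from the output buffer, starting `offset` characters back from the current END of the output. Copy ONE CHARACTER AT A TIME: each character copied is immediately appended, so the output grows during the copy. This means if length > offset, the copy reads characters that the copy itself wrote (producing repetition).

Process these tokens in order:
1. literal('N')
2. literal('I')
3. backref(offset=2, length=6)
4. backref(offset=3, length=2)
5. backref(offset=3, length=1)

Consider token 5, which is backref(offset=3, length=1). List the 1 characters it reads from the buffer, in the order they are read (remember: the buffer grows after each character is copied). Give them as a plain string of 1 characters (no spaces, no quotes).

Token 1: literal('N'). Output: "N"
Token 2: literal('I'). Output: "NI"
Token 3: backref(off=2, len=6) (overlapping!). Copied 'NININI' from pos 0. Output: "NINININI"
Token 4: backref(off=3, len=2). Copied 'IN' from pos 5. Output: "NINININIIN"
Token 5: backref(off=3, len=1). Buffer before: "NINININIIN" (len 10)
  byte 1: read out[7]='I', append. Buffer now: "NINININIINI"

Answer: I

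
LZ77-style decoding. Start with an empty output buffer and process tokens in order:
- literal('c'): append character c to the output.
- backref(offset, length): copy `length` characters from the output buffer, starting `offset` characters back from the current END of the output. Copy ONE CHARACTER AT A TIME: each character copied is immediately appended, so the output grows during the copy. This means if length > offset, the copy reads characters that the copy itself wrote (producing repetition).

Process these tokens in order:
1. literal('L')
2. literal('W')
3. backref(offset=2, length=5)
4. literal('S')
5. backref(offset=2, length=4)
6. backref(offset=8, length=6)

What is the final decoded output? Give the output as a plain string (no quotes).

Token 1: literal('L'). Output: "L"
Token 2: literal('W'). Output: "LW"
Token 3: backref(off=2, len=5) (overlapping!). Copied 'LWLWL' from pos 0. Output: "LWLWLWL"
Token 4: literal('S'). Output: "LWLWLWLS"
Token 5: backref(off=2, len=4) (overlapping!). Copied 'LSLS' from pos 6. Output: "LWLWLWLSLSLS"
Token 6: backref(off=8, len=6). Copied 'LWLSLS' from pos 4. Output: "LWLWLWLSLSLSLWLSLS"

Answer: LWLWLWLSLSLSLWLSLS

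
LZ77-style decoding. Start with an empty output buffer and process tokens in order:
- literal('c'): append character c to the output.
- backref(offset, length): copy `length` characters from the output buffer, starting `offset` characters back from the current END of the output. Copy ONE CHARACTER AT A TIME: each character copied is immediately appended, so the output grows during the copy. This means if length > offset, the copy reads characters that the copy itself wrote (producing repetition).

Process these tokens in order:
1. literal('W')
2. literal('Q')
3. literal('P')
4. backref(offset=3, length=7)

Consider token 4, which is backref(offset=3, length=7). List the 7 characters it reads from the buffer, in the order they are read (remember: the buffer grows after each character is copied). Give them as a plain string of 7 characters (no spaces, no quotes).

Answer: WQPWQPW

Derivation:
Token 1: literal('W'). Output: "W"
Token 2: literal('Q'). Output: "WQ"
Token 3: literal('P'). Output: "WQP"
Token 4: backref(off=3, len=7). Buffer before: "WQP" (len 3)
  byte 1: read out[0]='W', append. Buffer now: "WQPW"
  byte 2: read out[1]='Q', append. Buffer now: "WQPWQ"
  byte 3: read out[2]='P', append. Buffer now: "WQPWQP"
  byte 4: read out[3]='W', append. Buffer now: "WQPWQPW"
  byte 5: read out[4]='Q', append. Buffer now: "WQPWQPWQ"
  byte 6: read out[5]='P', append. Buffer now: "WQPWQPWQP"
  byte 7: read out[6]='W', append. Buffer now: "WQPWQPWQPW"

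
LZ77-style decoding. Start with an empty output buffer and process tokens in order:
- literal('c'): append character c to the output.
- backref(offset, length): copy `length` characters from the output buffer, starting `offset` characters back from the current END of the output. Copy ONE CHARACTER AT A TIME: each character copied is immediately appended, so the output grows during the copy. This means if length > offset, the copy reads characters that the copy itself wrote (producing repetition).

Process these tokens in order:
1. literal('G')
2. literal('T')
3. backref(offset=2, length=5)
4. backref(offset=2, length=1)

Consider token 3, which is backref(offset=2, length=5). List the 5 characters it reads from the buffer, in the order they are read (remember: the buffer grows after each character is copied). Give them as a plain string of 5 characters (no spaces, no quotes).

Token 1: literal('G'). Output: "G"
Token 2: literal('T'). Output: "GT"
Token 3: backref(off=2, len=5). Buffer before: "GT" (len 2)
  byte 1: read out[0]='G', append. Buffer now: "GTG"
  byte 2: read out[1]='T', append. Buffer now: "GTGT"
  byte 3: read out[2]='G', append. Buffer now: "GTGTG"
  byte 4: read out[3]='T', append. Buffer now: "GTGTGT"
  byte 5: read out[4]='G', append. Buffer now: "GTGTGTG"

Answer: GTGTG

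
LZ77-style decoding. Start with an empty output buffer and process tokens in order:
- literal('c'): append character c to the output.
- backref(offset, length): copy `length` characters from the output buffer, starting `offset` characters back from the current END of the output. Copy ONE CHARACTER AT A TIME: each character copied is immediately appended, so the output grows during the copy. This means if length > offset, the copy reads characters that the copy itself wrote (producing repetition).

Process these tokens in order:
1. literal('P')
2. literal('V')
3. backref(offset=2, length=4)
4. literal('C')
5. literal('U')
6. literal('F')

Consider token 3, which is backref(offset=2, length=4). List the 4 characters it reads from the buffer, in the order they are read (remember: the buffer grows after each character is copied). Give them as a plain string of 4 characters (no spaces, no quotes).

Answer: PVPV

Derivation:
Token 1: literal('P'). Output: "P"
Token 2: literal('V'). Output: "PV"
Token 3: backref(off=2, len=4). Buffer before: "PV" (len 2)
  byte 1: read out[0]='P', append. Buffer now: "PVP"
  byte 2: read out[1]='V', append. Buffer now: "PVPV"
  byte 3: read out[2]='P', append. Buffer now: "PVPVP"
  byte 4: read out[3]='V', append. Buffer now: "PVPVPV"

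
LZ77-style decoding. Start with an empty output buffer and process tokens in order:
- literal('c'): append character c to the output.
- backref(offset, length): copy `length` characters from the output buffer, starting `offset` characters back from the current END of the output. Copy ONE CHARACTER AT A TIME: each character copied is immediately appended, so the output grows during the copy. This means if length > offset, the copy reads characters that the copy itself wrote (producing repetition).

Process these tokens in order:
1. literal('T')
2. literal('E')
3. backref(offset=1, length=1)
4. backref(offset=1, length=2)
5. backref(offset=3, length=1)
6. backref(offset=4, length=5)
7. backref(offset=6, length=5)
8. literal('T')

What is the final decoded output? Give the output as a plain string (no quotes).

Answer: TEEEEEEEEEEEEEEET

Derivation:
Token 1: literal('T'). Output: "T"
Token 2: literal('E'). Output: "TE"
Token 3: backref(off=1, len=1). Copied 'E' from pos 1. Output: "TEE"
Token 4: backref(off=1, len=2) (overlapping!). Copied 'EE' from pos 2. Output: "TEEEE"
Token 5: backref(off=3, len=1). Copied 'E' from pos 2. Output: "TEEEEE"
Token 6: backref(off=4, len=5) (overlapping!). Copied 'EEEEE' from pos 2. Output: "TEEEEEEEEEE"
Token 7: backref(off=6, len=5). Copied 'EEEEE' from pos 5. Output: "TEEEEEEEEEEEEEEE"
Token 8: literal('T'). Output: "TEEEEEEEEEEEEEEET"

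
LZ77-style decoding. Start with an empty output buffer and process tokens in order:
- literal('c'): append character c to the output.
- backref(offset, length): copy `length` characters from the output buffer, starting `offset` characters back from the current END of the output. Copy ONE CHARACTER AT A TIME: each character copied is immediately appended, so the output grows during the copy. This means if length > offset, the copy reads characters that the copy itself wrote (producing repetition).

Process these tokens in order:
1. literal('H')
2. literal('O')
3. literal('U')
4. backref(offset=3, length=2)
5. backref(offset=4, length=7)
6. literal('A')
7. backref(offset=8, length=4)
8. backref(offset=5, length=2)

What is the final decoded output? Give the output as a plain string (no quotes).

Answer: HOUHOOUHOOUHAOUHOAO

Derivation:
Token 1: literal('H'). Output: "H"
Token 2: literal('O'). Output: "HO"
Token 3: literal('U'). Output: "HOU"
Token 4: backref(off=3, len=2). Copied 'HO' from pos 0. Output: "HOUHO"
Token 5: backref(off=4, len=7) (overlapping!). Copied 'OUHOOUH' from pos 1. Output: "HOUHOOUHOOUH"
Token 6: literal('A'). Output: "HOUHOOUHOOUHA"
Token 7: backref(off=8, len=4). Copied 'OUHO' from pos 5. Output: "HOUHOOUHOOUHAOUHO"
Token 8: backref(off=5, len=2). Copied 'AO' from pos 12. Output: "HOUHOOUHOOUHAOUHOAO"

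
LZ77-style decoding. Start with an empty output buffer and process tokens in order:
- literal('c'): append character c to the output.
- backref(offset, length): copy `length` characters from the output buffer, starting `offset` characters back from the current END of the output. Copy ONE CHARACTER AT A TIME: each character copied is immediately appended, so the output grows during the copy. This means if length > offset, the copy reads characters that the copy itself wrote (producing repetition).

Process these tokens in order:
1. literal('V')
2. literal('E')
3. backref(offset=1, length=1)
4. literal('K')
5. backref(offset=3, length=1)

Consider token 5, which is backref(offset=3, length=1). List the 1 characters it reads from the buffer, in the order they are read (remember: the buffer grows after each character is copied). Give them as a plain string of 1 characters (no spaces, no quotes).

Answer: E

Derivation:
Token 1: literal('V'). Output: "V"
Token 2: literal('E'). Output: "VE"
Token 3: backref(off=1, len=1). Copied 'E' from pos 1. Output: "VEE"
Token 4: literal('K'). Output: "VEEK"
Token 5: backref(off=3, len=1). Buffer before: "VEEK" (len 4)
  byte 1: read out[1]='E', append. Buffer now: "VEEKE"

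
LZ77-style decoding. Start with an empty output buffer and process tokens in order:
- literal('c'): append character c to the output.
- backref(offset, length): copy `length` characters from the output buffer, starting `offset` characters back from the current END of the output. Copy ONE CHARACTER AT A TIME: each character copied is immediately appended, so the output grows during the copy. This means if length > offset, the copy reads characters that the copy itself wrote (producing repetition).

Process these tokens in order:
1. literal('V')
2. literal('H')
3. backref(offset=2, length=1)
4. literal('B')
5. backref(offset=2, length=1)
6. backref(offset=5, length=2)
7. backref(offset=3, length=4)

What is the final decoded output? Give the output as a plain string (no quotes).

Answer: VHVBVVHVVHV

Derivation:
Token 1: literal('V'). Output: "V"
Token 2: literal('H'). Output: "VH"
Token 3: backref(off=2, len=1). Copied 'V' from pos 0. Output: "VHV"
Token 4: literal('B'). Output: "VHVB"
Token 5: backref(off=2, len=1). Copied 'V' from pos 2. Output: "VHVBV"
Token 6: backref(off=5, len=2). Copied 'VH' from pos 0. Output: "VHVBVVH"
Token 7: backref(off=3, len=4) (overlapping!). Copied 'VVHV' from pos 4. Output: "VHVBVVHVVHV"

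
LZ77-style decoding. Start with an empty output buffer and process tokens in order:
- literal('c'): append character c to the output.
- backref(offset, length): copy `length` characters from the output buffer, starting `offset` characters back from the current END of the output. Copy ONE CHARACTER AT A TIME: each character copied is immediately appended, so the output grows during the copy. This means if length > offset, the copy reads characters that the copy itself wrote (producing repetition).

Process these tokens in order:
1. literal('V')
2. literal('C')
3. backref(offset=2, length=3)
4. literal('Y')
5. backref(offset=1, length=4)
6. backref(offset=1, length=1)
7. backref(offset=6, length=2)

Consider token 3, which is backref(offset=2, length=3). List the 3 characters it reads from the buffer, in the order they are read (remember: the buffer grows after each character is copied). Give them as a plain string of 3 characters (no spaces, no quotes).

Token 1: literal('V'). Output: "V"
Token 2: literal('C'). Output: "VC"
Token 3: backref(off=2, len=3). Buffer before: "VC" (len 2)
  byte 1: read out[0]='V', append. Buffer now: "VCV"
  byte 2: read out[1]='C', append. Buffer now: "VCVC"
  byte 3: read out[2]='V', append. Buffer now: "VCVCV"

Answer: VCV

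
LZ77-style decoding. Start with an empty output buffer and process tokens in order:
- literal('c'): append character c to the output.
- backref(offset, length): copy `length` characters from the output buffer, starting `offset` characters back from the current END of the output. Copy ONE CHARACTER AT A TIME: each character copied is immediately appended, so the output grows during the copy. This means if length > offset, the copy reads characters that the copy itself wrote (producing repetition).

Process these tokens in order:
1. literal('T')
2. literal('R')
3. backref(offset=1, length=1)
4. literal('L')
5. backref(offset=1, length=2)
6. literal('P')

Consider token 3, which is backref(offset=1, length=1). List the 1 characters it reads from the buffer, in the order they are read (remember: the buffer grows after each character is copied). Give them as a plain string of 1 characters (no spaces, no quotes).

Answer: R

Derivation:
Token 1: literal('T'). Output: "T"
Token 2: literal('R'). Output: "TR"
Token 3: backref(off=1, len=1). Buffer before: "TR" (len 2)
  byte 1: read out[1]='R', append. Buffer now: "TRR"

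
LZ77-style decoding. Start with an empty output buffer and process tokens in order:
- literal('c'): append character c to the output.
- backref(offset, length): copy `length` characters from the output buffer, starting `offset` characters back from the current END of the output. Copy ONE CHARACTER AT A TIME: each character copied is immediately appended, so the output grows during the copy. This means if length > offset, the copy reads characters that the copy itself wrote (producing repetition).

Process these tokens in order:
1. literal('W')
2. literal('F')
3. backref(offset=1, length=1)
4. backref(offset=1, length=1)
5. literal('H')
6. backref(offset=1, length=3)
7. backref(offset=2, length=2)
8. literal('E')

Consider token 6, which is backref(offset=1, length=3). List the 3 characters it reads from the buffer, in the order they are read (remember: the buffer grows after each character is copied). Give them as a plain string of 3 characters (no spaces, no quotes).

Token 1: literal('W'). Output: "W"
Token 2: literal('F'). Output: "WF"
Token 3: backref(off=1, len=1). Copied 'F' from pos 1. Output: "WFF"
Token 4: backref(off=1, len=1). Copied 'F' from pos 2. Output: "WFFF"
Token 5: literal('H'). Output: "WFFFH"
Token 6: backref(off=1, len=3). Buffer before: "WFFFH" (len 5)
  byte 1: read out[4]='H', append. Buffer now: "WFFFHH"
  byte 2: read out[5]='H', append. Buffer now: "WFFFHHH"
  byte 3: read out[6]='H', append. Buffer now: "WFFFHHHH"

Answer: HHH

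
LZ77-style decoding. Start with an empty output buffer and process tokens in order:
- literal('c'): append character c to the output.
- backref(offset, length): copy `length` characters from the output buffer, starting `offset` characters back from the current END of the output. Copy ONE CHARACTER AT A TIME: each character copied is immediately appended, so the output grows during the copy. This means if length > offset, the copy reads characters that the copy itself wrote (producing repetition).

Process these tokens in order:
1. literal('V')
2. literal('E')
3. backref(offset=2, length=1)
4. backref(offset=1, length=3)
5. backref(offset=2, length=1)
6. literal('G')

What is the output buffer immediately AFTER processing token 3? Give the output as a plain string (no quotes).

Answer: VEV

Derivation:
Token 1: literal('V'). Output: "V"
Token 2: literal('E'). Output: "VE"
Token 3: backref(off=2, len=1). Copied 'V' from pos 0. Output: "VEV"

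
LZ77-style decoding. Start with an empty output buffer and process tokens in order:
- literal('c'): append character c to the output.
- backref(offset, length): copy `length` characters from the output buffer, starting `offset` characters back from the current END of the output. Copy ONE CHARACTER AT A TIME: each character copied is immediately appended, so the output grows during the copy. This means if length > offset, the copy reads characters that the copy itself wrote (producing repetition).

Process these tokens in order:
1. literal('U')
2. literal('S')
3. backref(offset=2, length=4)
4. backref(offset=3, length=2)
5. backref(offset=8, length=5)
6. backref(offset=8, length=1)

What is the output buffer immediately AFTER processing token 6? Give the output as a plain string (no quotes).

Answer: USUSUSSUUSUSUS

Derivation:
Token 1: literal('U'). Output: "U"
Token 2: literal('S'). Output: "US"
Token 3: backref(off=2, len=4) (overlapping!). Copied 'USUS' from pos 0. Output: "USUSUS"
Token 4: backref(off=3, len=2). Copied 'SU' from pos 3. Output: "USUSUSSU"
Token 5: backref(off=8, len=5). Copied 'USUSU' from pos 0. Output: "USUSUSSUUSUSU"
Token 6: backref(off=8, len=1). Copied 'S' from pos 5. Output: "USUSUSSUUSUSUS"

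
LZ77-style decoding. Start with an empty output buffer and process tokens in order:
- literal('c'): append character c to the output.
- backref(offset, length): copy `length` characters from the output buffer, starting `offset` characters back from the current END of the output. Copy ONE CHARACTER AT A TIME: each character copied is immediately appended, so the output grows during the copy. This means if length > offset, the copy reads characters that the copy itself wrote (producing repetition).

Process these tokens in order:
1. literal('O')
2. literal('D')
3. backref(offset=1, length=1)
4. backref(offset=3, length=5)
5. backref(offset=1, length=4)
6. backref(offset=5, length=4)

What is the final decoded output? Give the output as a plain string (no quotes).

Token 1: literal('O'). Output: "O"
Token 2: literal('D'). Output: "OD"
Token 3: backref(off=1, len=1). Copied 'D' from pos 1. Output: "ODD"
Token 4: backref(off=3, len=5) (overlapping!). Copied 'ODDOD' from pos 0. Output: "ODDODDOD"
Token 5: backref(off=1, len=4) (overlapping!). Copied 'DDDD' from pos 7. Output: "ODDODDODDDDD"
Token 6: backref(off=5, len=4). Copied 'DDDD' from pos 7. Output: "ODDODDODDDDDDDDD"

Answer: ODDODDODDDDDDDDD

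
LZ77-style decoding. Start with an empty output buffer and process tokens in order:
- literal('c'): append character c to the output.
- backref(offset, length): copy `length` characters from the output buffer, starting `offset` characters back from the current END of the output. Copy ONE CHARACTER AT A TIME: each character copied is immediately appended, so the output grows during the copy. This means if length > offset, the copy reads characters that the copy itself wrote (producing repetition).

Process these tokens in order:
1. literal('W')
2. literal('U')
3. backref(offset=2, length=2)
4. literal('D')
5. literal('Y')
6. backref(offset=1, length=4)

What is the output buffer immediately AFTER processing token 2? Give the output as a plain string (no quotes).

Answer: WU

Derivation:
Token 1: literal('W'). Output: "W"
Token 2: literal('U'). Output: "WU"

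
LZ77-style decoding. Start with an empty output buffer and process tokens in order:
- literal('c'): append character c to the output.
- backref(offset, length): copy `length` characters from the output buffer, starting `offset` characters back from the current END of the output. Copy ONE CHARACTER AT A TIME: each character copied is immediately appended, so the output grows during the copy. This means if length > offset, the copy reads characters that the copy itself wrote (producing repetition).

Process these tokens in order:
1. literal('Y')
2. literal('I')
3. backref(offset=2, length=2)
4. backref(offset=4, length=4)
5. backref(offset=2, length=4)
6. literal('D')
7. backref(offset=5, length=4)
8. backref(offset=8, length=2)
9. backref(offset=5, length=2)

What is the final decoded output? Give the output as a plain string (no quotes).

Answer: YIYIYIYIYIYIDYIYIIYIY

Derivation:
Token 1: literal('Y'). Output: "Y"
Token 2: literal('I'). Output: "YI"
Token 3: backref(off=2, len=2). Copied 'YI' from pos 0. Output: "YIYI"
Token 4: backref(off=4, len=4). Copied 'YIYI' from pos 0. Output: "YIYIYIYI"
Token 5: backref(off=2, len=4) (overlapping!). Copied 'YIYI' from pos 6. Output: "YIYIYIYIYIYI"
Token 6: literal('D'). Output: "YIYIYIYIYIYID"
Token 7: backref(off=5, len=4). Copied 'YIYI' from pos 8. Output: "YIYIYIYIYIYIDYIYI"
Token 8: backref(off=8, len=2). Copied 'IY' from pos 9. Output: "YIYIYIYIYIYIDYIYIIY"
Token 9: backref(off=5, len=2). Copied 'IY' from pos 14. Output: "YIYIYIYIYIYIDYIYIIYIY"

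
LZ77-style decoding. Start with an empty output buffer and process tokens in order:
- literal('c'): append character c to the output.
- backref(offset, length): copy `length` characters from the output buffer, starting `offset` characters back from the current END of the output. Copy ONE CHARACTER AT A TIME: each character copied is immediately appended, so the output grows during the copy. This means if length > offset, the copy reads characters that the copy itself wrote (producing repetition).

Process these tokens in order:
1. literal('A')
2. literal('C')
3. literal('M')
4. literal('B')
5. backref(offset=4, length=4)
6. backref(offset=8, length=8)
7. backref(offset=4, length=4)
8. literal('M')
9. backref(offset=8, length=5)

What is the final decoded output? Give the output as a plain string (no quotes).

Token 1: literal('A'). Output: "A"
Token 2: literal('C'). Output: "AC"
Token 3: literal('M'). Output: "ACM"
Token 4: literal('B'). Output: "ACMB"
Token 5: backref(off=4, len=4). Copied 'ACMB' from pos 0. Output: "ACMBACMB"
Token 6: backref(off=8, len=8). Copied 'ACMBACMB' from pos 0. Output: "ACMBACMBACMBACMB"
Token 7: backref(off=4, len=4). Copied 'ACMB' from pos 12. Output: "ACMBACMBACMBACMBACMB"
Token 8: literal('M'). Output: "ACMBACMBACMBACMBACMBM"
Token 9: backref(off=8, len=5). Copied 'CMBAC' from pos 13. Output: "ACMBACMBACMBACMBACMBMCMBAC"

Answer: ACMBACMBACMBACMBACMBMCMBAC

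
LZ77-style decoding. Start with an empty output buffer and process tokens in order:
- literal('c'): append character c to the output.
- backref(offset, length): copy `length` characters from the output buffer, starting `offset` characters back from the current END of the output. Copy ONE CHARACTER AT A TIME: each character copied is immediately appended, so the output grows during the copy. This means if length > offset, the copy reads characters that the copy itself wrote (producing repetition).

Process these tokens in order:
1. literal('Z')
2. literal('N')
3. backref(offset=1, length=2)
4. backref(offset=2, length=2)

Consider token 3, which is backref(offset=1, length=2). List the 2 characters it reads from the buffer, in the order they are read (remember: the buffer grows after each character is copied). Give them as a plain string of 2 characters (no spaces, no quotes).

Answer: NN

Derivation:
Token 1: literal('Z'). Output: "Z"
Token 2: literal('N'). Output: "ZN"
Token 3: backref(off=1, len=2). Buffer before: "ZN" (len 2)
  byte 1: read out[1]='N', append. Buffer now: "ZNN"
  byte 2: read out[2]='N', append. Buffer now: "ZNNN"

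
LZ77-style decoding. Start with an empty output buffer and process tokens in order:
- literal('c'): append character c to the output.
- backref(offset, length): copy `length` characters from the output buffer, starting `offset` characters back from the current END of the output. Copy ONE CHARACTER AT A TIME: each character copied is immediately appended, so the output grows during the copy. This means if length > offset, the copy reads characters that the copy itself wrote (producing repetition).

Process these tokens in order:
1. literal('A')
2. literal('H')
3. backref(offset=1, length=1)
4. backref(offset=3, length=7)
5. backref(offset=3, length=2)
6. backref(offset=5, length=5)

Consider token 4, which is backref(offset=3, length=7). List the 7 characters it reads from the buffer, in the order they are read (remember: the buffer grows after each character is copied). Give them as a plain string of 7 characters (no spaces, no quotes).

Answer: AHHAHHA

Derivation:
Token 1: literal('A'). Output: "A"
Token 2: literal('H'). Output: "AH"
Token 3: backref(off=1, len=1). Copied 'H' from pos 1. Output: "AHH"
Token 4: backref(off=3, len=7). Buffer before: "AHH" (len 3)
  byte 1: read out[0]='A', append. Buffer now: "AHHA"
  byte 2: read out[1]='H', append. Buffer now: "AHHAH"
  byte 3: read out[2]='H', append. Buffer now: "AHHAHH"
  byte 4: read out[3]='A', append. Buffer now: "AHHAHHA"
  byte 5: read out[4]='H', append. Buffer now: "AHHAHHAH"
  byte 6: read out[5]='H', append. Buffer now: "AHHAHHAHH"
  byte 7: read out[6]='A', append. Buffer now: "AHHAHHAHHA"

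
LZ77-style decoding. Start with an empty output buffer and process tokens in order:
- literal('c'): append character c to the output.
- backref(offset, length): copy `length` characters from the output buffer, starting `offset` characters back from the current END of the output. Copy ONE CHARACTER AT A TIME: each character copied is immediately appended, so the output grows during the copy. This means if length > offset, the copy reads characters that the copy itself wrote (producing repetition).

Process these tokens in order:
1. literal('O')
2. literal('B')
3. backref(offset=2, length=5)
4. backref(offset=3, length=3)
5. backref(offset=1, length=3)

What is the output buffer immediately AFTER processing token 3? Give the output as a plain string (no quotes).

Answer: OBOBOBO

Derivation:
Token 1: literal('O'). Output: "O"
Token 2: literal('B'). Output: "OB"
Token 3: backref(off=2, len=5) (overlapping!). Copied 'OBOBO' from pos 0. Output: "OBOBOBO"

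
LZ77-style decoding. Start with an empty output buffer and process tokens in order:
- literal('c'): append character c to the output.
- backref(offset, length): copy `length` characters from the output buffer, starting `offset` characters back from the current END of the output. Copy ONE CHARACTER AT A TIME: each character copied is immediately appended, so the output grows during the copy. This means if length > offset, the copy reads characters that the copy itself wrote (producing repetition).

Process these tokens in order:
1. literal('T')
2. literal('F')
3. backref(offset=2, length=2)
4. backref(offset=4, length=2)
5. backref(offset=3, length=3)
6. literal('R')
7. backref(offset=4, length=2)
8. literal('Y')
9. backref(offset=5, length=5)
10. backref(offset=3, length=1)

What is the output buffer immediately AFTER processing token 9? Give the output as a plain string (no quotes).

Answer: TFTFTFFTFRFTYFRFTY

Derivation:
Token 1: literal('T'). Output: "T"
Token 2: literal('F'). Output: "TF"
Token 3: backref(off=2, len=2). Copied 'TF' from pos 0. Output: "TFTF"
Token 4: backref(off=4, len=2). Copied 'TF' from pos 0. Output: "TFTFTF"
Token 5: backref(off=3, len=3). Copied 'FTF' from pos 3. Output: "TFTFTFFTF"
Token 6: literal('R'). Output: "TFTFTFFTFR"
Token 7: backref(off=4, len=2). Copied 'FT' from pos 6. Output: "TFTFTFFTFRFT"
Token 8: literal('Y'). Output: "TFTFTFFTFRFTY"
Token 9: backref(off=5, len=5). Copied 'FRFTY' from pos 8. Output: "TFTFTFFTFRFTYFRFTY"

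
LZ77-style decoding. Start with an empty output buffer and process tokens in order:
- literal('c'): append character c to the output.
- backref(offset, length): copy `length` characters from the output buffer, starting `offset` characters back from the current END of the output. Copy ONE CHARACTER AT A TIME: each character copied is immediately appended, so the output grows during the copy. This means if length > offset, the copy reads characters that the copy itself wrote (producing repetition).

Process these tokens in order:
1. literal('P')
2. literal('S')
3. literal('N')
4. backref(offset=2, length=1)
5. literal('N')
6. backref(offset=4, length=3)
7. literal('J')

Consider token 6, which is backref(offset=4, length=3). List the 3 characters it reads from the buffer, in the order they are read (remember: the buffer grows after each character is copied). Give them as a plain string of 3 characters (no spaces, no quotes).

Token 1: literal('P'). Output: "P"
Token 2: literal('S'). Output: "PS"
Token 3: literal('N'). Output: "PSN"
Token 4: backref(off=2, len=1). Copied 'S' from pos 1. Output: "PSNS"
Token 5: literal('N'). Output: "PSNSN"
Token 6: backref(off=4, len=3). Buffer before: "PSNSN" (len 5)
  byte 1: read out[1]='S', append. Buffer now: "PSNSNS"
  byte 2: read out[2]='N', append. Buffer now: "PSNSNSN"
  byte 3: read out[3]='S', append. Buffer now: "PSNSNSNS"

Answer: SNS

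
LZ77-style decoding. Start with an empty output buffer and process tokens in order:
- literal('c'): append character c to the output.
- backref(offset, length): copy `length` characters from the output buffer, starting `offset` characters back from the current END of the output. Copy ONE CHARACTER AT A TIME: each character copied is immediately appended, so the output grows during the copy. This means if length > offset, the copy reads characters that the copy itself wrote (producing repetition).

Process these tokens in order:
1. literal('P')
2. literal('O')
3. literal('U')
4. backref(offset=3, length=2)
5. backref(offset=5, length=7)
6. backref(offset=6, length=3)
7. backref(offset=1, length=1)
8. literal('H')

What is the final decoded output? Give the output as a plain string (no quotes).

Token 1: literal('P'). Output: "P"
Token 2: literal('O'). Output: "PO"
Token 3: literal('U'). Output: "POU"
Token 4: backref(off=3, len=2). Copied 'PO' from pos 0. Output: "POUPO"
Token 5: backref(off=5, len=7) (overlapping!). Copied 'POUPOPO' from pos 0. Output: "POUPOPOUPOPO"
Token 6: backref(off=6, len=3). Copied 'OUP' from pos 6. Output: "POUPOPOUPOPOOUP"
Token 7: backref(off=1, len=1). Copied 'P' from pos 14. Output: "POUPOPOUPOPOOUPP"
Token 8: literal('H'). Output: "POUPOPOUPOPOOUPPH"

Answer: POUPOPOUPOPOOUPPH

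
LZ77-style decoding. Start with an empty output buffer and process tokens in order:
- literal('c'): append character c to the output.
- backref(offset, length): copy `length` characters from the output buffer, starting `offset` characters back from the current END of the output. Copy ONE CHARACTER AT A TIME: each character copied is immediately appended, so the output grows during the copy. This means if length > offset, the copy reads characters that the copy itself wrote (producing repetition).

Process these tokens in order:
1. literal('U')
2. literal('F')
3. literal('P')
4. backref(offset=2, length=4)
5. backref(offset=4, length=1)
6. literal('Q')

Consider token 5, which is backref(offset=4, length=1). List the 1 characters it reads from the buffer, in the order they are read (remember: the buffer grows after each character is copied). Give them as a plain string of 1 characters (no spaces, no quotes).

Answer: F

Derivation:
Token 1: literal('U'). Output: "U"
Token 2: literal('F'). Output: "UF"
Token 3: literal('P'). Output: "UFP"
Token 4: backref(off=2, len=4) (overlapping!). Copied 'FPFP' from pos 1. Output: "UFPFPFP"
Token 5: backref(off=4, len=1). Buffer before: "UFPFPFP" (len 7)
  byte 1: read out[3]='F', append. Buffer now: "UFPFPFPF"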